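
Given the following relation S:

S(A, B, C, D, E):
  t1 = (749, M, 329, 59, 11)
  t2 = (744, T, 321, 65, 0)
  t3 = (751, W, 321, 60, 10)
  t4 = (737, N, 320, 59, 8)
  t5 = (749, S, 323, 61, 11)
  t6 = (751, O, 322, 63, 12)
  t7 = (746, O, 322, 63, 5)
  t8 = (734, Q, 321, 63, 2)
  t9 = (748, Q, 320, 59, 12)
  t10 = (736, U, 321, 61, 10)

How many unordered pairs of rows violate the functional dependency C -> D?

C=321: violating pairs (2,3), (2,8), (2,10), (3,8), (3,10), (8,10) — 6 pairs.
C=320: all 2 rows agree on D — 0 pairs.
C=322: all 2 rows agree on D — 0 pairs.

6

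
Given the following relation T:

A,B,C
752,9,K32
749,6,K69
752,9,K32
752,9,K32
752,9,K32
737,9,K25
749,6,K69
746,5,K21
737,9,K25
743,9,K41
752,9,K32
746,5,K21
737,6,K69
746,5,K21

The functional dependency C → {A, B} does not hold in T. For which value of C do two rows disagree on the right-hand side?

C=K32: 5 rows → {A,B} = (752, 9), (752, 9), (752, 9), (752, 9), (752, 9) ✓
C=K69: 3 rows → {A,B} takes values {(749, 6), (737, 6)} — violation
C=K25: 2 rows → {A,B} = (737, 9), (737, 9) ✓
C=K21: 3 rows → {A,B} = (746, 5), (746, 5), (746, 5) ✓
C=K41: 1 row → {A,B} = (743, 9) ✓
The only C value with inconsistent RHS is C=K69.

K69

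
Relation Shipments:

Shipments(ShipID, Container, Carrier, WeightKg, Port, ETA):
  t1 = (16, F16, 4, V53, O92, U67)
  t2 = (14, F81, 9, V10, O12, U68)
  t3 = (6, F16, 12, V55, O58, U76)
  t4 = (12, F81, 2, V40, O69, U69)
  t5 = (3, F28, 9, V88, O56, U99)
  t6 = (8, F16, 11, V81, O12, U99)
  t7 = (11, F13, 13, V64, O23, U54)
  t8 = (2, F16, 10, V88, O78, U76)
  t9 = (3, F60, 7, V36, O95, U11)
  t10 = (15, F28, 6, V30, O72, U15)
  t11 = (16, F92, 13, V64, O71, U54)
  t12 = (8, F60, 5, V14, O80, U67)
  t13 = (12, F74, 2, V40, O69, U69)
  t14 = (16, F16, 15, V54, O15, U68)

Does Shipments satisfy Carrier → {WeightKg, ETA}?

Carrier=4: row 1 → {WeightKg,ETA} = (V53, U67) ✓
Carrier=9: rows 2, 5 → {WeightKg,ETA} takes values {(V10, U68), (V88, U99)} — violation
Carrier=12: row 3 → {WeightKg,ETA} = (V55, U76) ✓
Carrier=2: rows 4, 13 → {WeightKg,ETA} = (V40, U69), (V40, U69) ✓
Carrier=11: row 6 → {WeightKg,ETA} = (V81, U99) ✓
Carrier=13: rows 7, 11 → {WeightKg,ETA} = (V64, U54), (V64, U54) ✓
Carrier=10: row 8 → {WeightKg,ETA} = (V88, U76) ✓
Carrier=7: row 9 → {WeightKg,ETA} = (V36, U11) ✓
Carrier=6: row 10 → {WeightKg,ETA} = (V30, U15) ✓
Carrier=5: row 12 → {WeightKg,ETA} = (V14, U67) ✓
Carrier=15: row 14 → {WeightKg,ETA} = (V54, U68) ✓
Two rows agree on Carrier but differ on {WeightKg, ETA}, so Carrier → {WeightKg, ETA} does not hold.

No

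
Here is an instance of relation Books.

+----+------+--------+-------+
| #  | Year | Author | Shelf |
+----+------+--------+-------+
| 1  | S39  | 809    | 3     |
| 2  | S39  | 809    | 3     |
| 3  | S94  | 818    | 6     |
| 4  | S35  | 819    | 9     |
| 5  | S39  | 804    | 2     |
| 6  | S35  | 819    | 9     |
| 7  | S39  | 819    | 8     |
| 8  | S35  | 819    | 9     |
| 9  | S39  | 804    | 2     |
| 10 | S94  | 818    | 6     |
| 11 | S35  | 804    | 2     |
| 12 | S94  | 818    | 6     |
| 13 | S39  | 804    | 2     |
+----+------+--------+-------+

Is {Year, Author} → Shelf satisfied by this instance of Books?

Yes

(Year=S39, Author=809): rows 1, 2 → Shelf = 3, 3 ✓
(Year=S94, Author=818): rows 3, 10, 12 → Shelf = 6, 6, 6 ✓
(Year=S35, Author=819): rows 4, 6, 8 → Shelf = 9, 9, 9 ✓
(Year=S39, Author=804): rows 5, 9, 13 → Shelf = 2, 2, 2 ✓
(Year=S39, Author=819): row 7 → Shelf = 8 ✓
(Year=S35, Author=804): row 11 → Shelf = 2 ✓
Every {Year, Author} value is associated with a single Shelf value, so {Year, Author} → Shelf holds.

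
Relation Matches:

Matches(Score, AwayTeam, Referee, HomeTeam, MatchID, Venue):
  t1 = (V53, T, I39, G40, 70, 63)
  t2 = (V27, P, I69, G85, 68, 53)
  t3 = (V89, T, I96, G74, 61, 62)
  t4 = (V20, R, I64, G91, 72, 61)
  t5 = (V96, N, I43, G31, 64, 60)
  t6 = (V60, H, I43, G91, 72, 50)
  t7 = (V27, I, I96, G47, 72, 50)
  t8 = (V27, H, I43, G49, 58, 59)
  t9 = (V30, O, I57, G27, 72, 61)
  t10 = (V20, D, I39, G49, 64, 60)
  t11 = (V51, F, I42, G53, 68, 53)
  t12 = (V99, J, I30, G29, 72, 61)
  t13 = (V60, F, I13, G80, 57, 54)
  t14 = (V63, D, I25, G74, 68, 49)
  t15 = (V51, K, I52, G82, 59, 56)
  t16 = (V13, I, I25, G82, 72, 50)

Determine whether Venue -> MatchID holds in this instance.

Yes

Venue=63: row 1 → MatchID = 70 ✓
Venue=53: rows 2, 11 → MatchID = 68, 68 ✓
Venue=62: row 3 → MatchID = 61 ✓
Venue=61: rows 4, 9, 12 → MatchID = 72, 72, 72 ✓
Venue=60: rows 5, 10 → MatchID = 64, 64 ✓
Venue=50: rows 6, 7, 16 → MatchID = 72, 72, 72 ✓
Venue=59: row 8 → MatchID = 58 ✓
Venue=54: row 13 → MatchID = 57 ✓
Venue=49: row 14 → MatchID = 68 ✓
Venue=56: row 15 → MatchID = 59 ✓
Every Venue value is associated with a single MatchID value, so Venue -> MatchID holds.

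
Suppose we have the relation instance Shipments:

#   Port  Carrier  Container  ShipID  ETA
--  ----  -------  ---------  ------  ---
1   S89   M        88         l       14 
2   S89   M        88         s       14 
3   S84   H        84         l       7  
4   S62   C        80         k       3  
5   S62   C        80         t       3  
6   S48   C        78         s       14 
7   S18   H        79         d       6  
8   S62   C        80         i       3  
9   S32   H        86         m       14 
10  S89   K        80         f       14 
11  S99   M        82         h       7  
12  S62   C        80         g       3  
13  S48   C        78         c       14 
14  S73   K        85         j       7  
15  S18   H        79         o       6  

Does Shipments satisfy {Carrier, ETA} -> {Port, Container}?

Yes

(Carrier=M, ETA=14): rows 1, 2 → {Port,Container} = (S89, 88), (S89, 88) ✓
(Carrier=H, ETA=7): row 3 → {Port,Container} = (S84, 84) ✓
(Carrier=C, ETA=3): rows 4, 5, 8, 12 → {Port,Container} = (S62, 80), (S62, 80), (S62, 80), (S62, 80) ✓
(Carrier=C, ETA=14): rows 6, 13 → {Port,Container} = (S48, 78), (S48, 78) ✓
(Carrier=H, ETA=6): rows 7, 15 → {Port,Container} = (S18, 79), (S18, 79) ✓
(Carrier=H, ETA=14): row 9 → {Port,Container} = (S32, 86) ✓
(Carrier=K, ETA=14): row 10 → {Port,Container} = (S89, 80) ✓
(Carrier=M, ETA=7): row 11 → {Port,Container} = (S99, 82) ✓
(Carrier=K, ETA=7): row 14 → {Port,Container} = (S73, 85) ✓
Every {Carrier, ETA} value is associated with a single {Port, Container} value, so {Carrier, ETA} -> {Port, Container} holds.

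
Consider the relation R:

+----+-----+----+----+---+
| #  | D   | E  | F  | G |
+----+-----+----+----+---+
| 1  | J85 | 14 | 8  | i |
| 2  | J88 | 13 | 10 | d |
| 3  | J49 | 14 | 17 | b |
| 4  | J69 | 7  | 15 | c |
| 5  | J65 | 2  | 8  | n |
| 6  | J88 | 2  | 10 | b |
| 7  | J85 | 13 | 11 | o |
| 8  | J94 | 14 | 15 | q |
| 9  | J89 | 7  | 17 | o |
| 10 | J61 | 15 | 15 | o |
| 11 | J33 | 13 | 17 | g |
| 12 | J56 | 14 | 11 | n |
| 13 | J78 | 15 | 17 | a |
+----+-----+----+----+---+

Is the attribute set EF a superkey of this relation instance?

Yes

All 13 rows have distinct EF values, so EF → (all attributes) holds and EF is a superkey.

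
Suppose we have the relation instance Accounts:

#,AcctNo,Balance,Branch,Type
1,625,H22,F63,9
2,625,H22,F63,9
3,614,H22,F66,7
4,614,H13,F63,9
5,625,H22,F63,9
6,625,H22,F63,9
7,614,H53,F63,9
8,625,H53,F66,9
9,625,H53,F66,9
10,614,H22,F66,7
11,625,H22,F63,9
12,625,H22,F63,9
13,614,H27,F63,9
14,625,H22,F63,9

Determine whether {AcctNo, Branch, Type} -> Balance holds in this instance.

No

(AcctNo=625, Branch=F63, Type=9): rows 1, 2, 5, 6, 11, 12, 14 → Balance = H22, H22, H22, H22, H22, H22, H22 ✓
(AcctNo=614, Branch=F66, Type=7): rows 3, 10 → Balance = H22, H22 ✓
(AcctNo=614, Branch=F63, Type=9): rows 4, 7, 13 → Balance takes values {H13, H53, H27} — violation
(AcctNo=625, Branch=F66, Type=9): rows 8, 9 → Balance = H53, H53 ✓
Two rows agree on {AcctNo, Branch, Type} but differ on Balance, so {AcctNo, Branch, Type} -> Balance does not hold.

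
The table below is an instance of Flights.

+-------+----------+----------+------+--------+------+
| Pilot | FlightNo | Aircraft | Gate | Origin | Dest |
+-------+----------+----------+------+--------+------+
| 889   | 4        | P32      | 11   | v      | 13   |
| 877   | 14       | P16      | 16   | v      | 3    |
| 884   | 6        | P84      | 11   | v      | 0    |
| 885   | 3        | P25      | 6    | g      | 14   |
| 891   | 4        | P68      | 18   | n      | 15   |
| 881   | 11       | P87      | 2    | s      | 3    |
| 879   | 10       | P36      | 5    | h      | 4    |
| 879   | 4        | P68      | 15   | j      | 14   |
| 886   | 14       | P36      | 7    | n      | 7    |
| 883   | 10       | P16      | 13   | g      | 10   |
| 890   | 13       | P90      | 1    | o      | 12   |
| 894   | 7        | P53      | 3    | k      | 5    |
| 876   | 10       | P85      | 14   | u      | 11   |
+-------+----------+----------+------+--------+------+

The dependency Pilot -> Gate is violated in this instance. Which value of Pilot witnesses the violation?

Pilot=889: 1 row → Gate = 11 ✓
Pilot=877: 1 row → Gate = 16 ✓
Pilot=884: 1 row → Gate = 11 ✓
Pilot=885: 1 row → Gate = 6 ✓
Pilot=891: 1 row → Gate = 18 ✓
Pilot=881: 1 row → Gate = 2 ✓
Pilot=879: 2 rows → Gate takes values {5, 15} — violation
Pilot=886: 1 row → Gate = 7 ✓
Pilot=883: 1 row → Gate = 13 ✓
Pilot=890: 1 row → Gate = 1 ✓
Pilot=894: 1 row → Gate = 3 ✓
Pilot=876: 1 row → Gate = 14 ✓
The only Pilot value with inconsistent Gate is Pilot=879.

879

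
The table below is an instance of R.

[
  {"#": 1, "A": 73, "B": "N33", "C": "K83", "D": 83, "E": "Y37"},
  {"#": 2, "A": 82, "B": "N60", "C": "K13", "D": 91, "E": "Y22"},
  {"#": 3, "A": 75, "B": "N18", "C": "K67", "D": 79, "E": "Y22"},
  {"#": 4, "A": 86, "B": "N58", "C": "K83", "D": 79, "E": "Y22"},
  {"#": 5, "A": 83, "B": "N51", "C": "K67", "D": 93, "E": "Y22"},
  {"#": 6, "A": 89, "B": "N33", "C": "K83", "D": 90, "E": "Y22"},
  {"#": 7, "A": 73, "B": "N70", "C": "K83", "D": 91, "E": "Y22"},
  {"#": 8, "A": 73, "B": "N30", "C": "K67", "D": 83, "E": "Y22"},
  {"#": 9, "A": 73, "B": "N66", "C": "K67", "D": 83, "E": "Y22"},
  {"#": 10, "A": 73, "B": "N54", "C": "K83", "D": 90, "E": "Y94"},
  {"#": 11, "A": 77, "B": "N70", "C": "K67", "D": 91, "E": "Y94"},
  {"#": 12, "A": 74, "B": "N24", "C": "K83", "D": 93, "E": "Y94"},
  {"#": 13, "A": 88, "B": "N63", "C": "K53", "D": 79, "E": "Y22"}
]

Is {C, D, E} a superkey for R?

Rows 8 and 9 have the same {C, D, E} value (C=K67, D=83, E=Y22) but are distinct tuples, so {C, D, E} does not determine every attribute — not a superkey.

No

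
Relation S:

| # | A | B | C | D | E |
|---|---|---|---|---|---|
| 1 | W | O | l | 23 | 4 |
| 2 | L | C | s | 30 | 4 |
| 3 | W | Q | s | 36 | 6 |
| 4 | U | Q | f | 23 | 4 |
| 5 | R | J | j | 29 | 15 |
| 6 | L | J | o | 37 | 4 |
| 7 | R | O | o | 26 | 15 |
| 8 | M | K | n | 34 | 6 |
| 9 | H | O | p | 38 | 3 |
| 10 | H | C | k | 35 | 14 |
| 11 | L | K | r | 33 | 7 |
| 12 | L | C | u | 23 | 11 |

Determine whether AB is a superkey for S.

No

Rows 2 and 12 have the same AB value (A=L, B=C) but are distinct tuples, so AB does not determine every attribute — not a superkey.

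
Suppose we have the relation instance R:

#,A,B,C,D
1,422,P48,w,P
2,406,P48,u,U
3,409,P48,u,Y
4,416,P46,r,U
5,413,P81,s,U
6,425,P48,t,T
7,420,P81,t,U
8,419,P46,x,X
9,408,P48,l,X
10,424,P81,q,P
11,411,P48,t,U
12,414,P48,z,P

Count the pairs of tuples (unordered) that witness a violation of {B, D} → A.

(B=P48, D=P): violating pairs (1,12) — 1 pair.
(B=P48, D=U): violating pairs (2,11) — 1 pair.
(B=P81, D=U): violating pairs (5,7) — 1 pair.

3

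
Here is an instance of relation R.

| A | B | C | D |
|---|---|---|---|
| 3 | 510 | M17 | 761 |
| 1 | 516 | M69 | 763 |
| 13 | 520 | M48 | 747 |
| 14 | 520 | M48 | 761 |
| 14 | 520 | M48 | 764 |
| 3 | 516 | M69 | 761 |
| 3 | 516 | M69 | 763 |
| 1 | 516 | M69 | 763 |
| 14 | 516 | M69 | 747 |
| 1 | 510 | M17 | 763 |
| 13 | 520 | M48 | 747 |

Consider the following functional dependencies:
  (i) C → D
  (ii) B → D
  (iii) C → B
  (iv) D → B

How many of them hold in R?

(i) C → D: C=M17: 2 rows → D takes values {761, 763} — violation; C=M69: 5 rows → D takes values {763, 761, 747} — violation; C=M48: 4 rows → D takes values {747, 761, 764} — violation — fails.
(ii) B → D: B=510: 2 rows → D takes values {761, 763} — violation; B=516: 5 rows → D takes values {763, 761, 747} — violation; B=520: 4 rows → D takes values {747, 761, 764} — violation — fails.
(iii) C → B: every LHS value maps to a single RHS value — holds.
(iv) D → B: D=761: 3 rows → B takes values {510, 520, 516} — violation; D=763: 4 rows → B takes values {516, 510} — violation; D=747: 3 rows → B takes values {520, 516} — violation — fails.
1 of the 4 dependencies holds.

1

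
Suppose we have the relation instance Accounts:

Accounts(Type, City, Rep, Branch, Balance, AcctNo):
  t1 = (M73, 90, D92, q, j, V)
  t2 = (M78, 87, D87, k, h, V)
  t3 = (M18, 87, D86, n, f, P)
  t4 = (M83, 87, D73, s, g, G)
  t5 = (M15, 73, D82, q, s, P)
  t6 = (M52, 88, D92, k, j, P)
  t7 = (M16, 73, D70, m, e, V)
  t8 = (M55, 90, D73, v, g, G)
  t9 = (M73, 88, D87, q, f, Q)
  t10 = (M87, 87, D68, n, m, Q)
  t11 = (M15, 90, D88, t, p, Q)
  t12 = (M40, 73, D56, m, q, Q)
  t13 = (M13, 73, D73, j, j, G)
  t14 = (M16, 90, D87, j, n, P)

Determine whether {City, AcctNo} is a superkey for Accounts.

All 14 rows have distinct {City, AcctNo} values, so {City, AcctNo} → (all attributes) holds and {City, AcctNo} is a superkey.

Yes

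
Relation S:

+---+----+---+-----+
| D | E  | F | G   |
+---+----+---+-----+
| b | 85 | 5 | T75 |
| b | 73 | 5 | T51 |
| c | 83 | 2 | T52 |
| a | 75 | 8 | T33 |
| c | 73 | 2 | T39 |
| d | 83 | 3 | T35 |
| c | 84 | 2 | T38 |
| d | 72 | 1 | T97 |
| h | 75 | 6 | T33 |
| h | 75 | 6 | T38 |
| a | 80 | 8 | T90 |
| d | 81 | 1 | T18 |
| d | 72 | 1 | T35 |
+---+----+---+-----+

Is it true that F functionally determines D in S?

F=5: 2 rows → D = b, b ✓
F=2: 3 rows → D = c, c, c ✓
F=8: 2 rows → D = a, a ✓
F=3: 1 row → D = d ✓
F=1: 3 rows → D = d, d, d ✓
F=6: 2 rows → D = h, h ✓
Every F value is associated with a single D value, so F → D holds.

Yes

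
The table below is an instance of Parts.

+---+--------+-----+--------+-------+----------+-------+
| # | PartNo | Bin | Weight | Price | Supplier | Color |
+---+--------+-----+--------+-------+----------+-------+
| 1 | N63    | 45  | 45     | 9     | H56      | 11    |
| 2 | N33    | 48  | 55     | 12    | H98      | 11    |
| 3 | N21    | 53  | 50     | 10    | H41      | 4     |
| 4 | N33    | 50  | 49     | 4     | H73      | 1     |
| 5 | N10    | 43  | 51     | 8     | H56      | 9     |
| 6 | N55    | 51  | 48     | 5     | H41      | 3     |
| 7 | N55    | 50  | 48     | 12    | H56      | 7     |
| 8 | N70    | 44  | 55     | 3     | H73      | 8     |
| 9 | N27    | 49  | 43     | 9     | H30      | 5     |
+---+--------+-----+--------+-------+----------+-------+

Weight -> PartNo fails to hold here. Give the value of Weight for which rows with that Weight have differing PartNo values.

Weight=45: row 1 → PartNo = N63 ✓
Weight=55: rows 2, 8 → PartNo takes values {N33, N70} — violation
Weight=50: row 3 → PartNo = N21 ✓
Weight=49: row 4 → PartNo = N33 ✓
Weight=51: row 5 → PartNo = N10 ✓
Weight=48: rows 6, 7 → PartNo = N55, N55 ✓
Weight=43: row 9 → PartNo = N27 ✓
The only Weight value with inconsistent PartNo is Weight=55.

55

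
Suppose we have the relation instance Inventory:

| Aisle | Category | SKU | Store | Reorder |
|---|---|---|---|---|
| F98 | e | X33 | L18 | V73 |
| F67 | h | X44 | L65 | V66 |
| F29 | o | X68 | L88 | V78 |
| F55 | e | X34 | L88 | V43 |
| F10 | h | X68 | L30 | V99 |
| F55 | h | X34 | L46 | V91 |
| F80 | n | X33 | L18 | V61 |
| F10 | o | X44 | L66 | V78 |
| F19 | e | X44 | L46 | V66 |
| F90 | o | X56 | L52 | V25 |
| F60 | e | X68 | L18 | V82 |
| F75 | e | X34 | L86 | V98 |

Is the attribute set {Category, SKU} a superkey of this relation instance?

Two distinct rows share (Category=e, SKU=X34), so {Category, SKU} does not determine every attribute — not a superkey.

No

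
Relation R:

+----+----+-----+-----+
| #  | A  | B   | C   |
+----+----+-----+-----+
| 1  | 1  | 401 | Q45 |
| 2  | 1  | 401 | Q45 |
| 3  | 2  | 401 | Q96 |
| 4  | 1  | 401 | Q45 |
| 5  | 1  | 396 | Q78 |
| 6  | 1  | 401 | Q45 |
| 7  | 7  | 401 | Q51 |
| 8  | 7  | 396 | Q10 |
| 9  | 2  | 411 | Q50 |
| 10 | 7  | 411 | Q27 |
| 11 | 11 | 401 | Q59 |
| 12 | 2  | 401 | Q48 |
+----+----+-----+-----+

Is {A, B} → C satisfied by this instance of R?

(A=1, B=401): rows 1, 2, 4, 6 → C = Q45, Q45, Q45, Q45 ✓
(A=2, B=401): rows 3, 12 → C takes values {Q96, Q48} — violation
(A=1, B=396): row 5 → C = Q78 ✓
(A=7, B=401): row 7 → C = Q51 ✓
(A=7, B=396): row 8 → C = Q10 ✓
(A=2, B=411): row 9 → C = Q50 ✓
(A=7, B=411): row 10 → C = Q27 ✓
(A=11, B=401): row 11 → C = Q59 ✓
Two rows agree on {A, B} but differ on C, so {A, B} → C does not hold.

No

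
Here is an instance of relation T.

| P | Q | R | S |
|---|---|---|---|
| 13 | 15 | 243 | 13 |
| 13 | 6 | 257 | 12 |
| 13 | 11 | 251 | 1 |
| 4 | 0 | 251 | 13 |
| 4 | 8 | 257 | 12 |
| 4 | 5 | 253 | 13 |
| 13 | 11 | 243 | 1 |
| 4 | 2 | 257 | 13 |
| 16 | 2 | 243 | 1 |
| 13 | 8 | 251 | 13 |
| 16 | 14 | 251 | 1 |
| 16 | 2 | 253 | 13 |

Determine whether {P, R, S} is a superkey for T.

All 12 rows have distinct {P, R, S} values, so {P, R, S} → (all attributes) holds and {P, R, S} is a superkey.

Yes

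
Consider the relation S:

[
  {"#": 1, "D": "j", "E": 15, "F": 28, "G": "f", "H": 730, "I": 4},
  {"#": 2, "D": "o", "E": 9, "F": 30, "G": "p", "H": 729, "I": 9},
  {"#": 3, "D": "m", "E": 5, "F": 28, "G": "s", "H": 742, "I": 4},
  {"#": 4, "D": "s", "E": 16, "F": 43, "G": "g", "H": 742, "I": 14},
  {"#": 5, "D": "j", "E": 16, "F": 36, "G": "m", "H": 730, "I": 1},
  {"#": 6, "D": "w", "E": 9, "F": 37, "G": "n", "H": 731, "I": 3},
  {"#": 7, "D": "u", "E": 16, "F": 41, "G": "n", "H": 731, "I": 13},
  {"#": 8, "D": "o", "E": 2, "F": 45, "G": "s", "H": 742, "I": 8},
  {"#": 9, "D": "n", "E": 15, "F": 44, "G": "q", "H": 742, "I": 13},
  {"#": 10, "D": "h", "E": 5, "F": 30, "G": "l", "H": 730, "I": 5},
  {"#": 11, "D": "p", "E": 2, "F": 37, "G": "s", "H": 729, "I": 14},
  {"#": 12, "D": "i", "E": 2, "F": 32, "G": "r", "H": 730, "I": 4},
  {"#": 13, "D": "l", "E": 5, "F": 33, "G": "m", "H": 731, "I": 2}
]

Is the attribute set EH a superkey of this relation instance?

All 13 rows have distinct EH values, so EH → (all attributes) holds and EH is a superkey.

Yes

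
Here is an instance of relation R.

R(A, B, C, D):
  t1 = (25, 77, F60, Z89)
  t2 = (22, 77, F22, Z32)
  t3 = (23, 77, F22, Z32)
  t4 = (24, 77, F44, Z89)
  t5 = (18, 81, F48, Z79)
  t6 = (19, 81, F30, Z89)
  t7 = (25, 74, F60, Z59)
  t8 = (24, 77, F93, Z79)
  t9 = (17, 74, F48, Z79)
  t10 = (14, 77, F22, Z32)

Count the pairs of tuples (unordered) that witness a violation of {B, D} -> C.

(B=77, D=Z89): violating pairs (1,4) — 1 pair.
(B=77, D=Z32): all 3 rows agree on C — 0 pairs.

1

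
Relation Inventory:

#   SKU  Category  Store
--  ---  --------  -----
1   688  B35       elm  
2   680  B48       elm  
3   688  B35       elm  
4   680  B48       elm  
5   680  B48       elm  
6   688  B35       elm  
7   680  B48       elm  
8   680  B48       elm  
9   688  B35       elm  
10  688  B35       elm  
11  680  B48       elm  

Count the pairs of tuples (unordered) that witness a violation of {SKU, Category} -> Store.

0

(SKU=688, Category=B35): all 5 rows agree on Store — 0 pairs.
(SKU=680, Category=B48): all 6 rows agree on Store — 0 pairs.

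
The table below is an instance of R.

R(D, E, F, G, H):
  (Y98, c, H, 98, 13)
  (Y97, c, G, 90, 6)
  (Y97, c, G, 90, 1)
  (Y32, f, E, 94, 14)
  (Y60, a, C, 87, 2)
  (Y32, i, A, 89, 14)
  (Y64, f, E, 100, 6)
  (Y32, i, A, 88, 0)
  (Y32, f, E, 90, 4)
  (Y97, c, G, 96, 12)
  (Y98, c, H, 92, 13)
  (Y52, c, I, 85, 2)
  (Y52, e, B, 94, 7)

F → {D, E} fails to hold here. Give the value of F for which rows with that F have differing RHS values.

E

F=H: 2 rows → {D,E} = (Y98, c), (Y98, c) ✓
F=G: 3 rows → {D,E} = (Y97, c), (Y97, c), (Y97, c) ✓
F=E: 3 rows → {D,E} takes values {(Y32, f), (Y64, f)} — violation
F=C: 1 row → {D,E} = (Y60, a) ✓
F=A: 2 rows → {D,E} = (Y32, i), (Y32, i) ✓
F=I: 1 row → {D,E} = (Y52, c) ✓
F=B: 1 row → {D,E} = (Y52, e) ✓
The only F value with inconsistent RHS is F=E.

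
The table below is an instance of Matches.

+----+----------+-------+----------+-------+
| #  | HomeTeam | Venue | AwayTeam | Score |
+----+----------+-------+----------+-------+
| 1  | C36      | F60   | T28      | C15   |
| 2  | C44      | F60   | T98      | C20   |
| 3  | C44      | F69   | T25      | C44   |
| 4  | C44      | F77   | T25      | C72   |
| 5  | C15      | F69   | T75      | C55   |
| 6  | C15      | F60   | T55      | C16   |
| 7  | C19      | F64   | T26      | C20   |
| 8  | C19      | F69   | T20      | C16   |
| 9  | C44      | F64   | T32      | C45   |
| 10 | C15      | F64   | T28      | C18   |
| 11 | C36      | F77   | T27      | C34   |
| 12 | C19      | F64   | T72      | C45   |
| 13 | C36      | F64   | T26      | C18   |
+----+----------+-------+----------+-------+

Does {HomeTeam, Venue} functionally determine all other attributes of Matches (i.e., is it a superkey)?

No

Rows 7 and 12 have the same {HomeTeam, Venue} value (HomeTeam=C19, Venue=F64) but are distinct tuples, so {HomeTeam, Venue} does not determine every attribute — not a superkey.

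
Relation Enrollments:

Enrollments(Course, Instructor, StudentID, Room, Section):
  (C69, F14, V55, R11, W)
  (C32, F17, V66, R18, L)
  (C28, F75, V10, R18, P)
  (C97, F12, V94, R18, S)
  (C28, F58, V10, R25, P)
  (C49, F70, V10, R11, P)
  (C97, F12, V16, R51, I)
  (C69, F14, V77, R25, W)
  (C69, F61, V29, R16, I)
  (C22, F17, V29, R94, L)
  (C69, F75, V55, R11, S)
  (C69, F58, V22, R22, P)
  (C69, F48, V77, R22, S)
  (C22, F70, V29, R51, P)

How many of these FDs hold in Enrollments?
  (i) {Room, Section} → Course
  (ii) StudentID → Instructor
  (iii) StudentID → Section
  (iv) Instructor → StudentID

1

(i) {Room, Section} → Course: every LHS value maps to a single RHS value — holds.
(ii) StudentID → Instructor: StudentID=V55: 2 rows → Instructor takes values {F14, F75} — violation; StudentID=V10: 3 rows → Instructor takes values {F75, F58, F70} — violation; StudentID=V77: 2 rows → Instructor takes values {F14, F48} — violation; StudentID=V29: 3 rows → Instructor takes values {F61, F17, F70} — violation — fails.
(iii) StudentID → Section: StudentID=V55: 2 rows → Section takes values {W, S} — violation; StudentID=V77: 2 rows → Section takes values {W, S} — violation; StudentID=V29: 3 rows → Section takes values {I, L, P} — violation — fails.
(iv) Instructor → StudentID: Instructor=F14: 2 rows → StudentID takes values {V55, V77} — violation; Instructor=F17: 2 rows → StudentID takes values {V66, V29} — violation; Instructor=F75: 2 rows → StudentID takes values {V10, V55} — violation; Instructor=F12: 2 rows → StudentID takes values {V94, V16} — violation; Instructor=F58: 2 rows → StudentID takes values {V10, V22} — violation; Instructor=F70: 2 rows → StudentID takes values {V10, V29} — violation — fails.
1 of the 4 dependencies holds.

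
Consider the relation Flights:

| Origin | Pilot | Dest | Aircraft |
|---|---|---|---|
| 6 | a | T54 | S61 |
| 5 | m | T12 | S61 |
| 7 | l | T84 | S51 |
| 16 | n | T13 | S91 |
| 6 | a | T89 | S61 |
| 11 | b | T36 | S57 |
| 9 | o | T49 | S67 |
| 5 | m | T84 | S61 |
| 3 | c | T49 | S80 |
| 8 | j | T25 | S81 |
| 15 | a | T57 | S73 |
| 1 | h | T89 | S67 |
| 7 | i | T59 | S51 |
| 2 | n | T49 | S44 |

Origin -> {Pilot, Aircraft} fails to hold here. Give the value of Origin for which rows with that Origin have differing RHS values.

Origin=6: 2 rows → {Pilot,Aircraft} = (a, S61), (a, S61) ✓
Origin=5: 2 rows → {Pilot,Aircraft} = (m, S61), (m, S61) ✓
Origin=7: 2 rows → {Pilot,Aircraft} takes values {(l, S51), (i, S51)} — violation
Origin=16: 1 row → {Pilot,Aircraft} = (n, S91) ✓
Origin=11: 1 row → {Pilot,Aircraft} = (b, S57) ✓
Origin=9: 1 row → {Pilot,Aircraft} = (o, S67) ✓
Origin=3: 1 row → {Pilot,Aircraft} = (c, S80) ✓
Origin=8: 1 row → {Pilot,Aircraft} = (j, S81) ✓
Origin=15: 1 row → {Pilot,Aircraft} = (a, S73) ✓
Origin=1: 1 row → {Pilot,Aircraft} = (h, S67) ✓
Origin=2: 1 row → {Pilot,Aircraft} = (n, S44) ✓
The only Origin value with inconsistent RHS is Origin=7.

7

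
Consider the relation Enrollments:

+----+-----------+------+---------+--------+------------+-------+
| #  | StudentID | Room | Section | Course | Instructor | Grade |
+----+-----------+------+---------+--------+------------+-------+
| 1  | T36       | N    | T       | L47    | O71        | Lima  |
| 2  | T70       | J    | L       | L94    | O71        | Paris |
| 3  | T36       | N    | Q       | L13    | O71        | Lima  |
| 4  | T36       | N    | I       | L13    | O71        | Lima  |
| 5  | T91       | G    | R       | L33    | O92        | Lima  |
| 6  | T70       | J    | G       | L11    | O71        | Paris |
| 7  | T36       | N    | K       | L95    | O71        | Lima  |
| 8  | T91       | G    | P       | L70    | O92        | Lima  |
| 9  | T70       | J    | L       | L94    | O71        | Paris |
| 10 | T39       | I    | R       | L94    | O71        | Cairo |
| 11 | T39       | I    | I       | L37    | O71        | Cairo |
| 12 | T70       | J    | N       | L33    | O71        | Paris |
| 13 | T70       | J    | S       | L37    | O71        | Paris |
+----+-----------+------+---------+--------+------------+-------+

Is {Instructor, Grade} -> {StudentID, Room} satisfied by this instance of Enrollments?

(Instructor=O71, Grade=Lima): rows 1, 3, 4, 7 → {StudentID,Room} = (T36, N), (T36, N), (T36, N), (T36, N) ✓
(Instructor=O71, Grade=Paris): rows 2, 6, 9, 12, 13 → {StudentID,Room} = (T70, J), (T70, J), (T70, J), (T70, J), (T70, J) ✓
(Instructor=O92, Grade=Lima): rows 5, 8 → {StudentID,Room} = (T91, G), (T91, G) ✓
(Instructor=O71, Grade=Cairo): rows 10, 11 → {StudentID,Room} = (T39, I), (T39, I) ✓
Every {Instructor, Grade} value is associated with a single {StudentID, Room} value, so {Instructor, Grade} -> {StudentID, Room} holds.

Yes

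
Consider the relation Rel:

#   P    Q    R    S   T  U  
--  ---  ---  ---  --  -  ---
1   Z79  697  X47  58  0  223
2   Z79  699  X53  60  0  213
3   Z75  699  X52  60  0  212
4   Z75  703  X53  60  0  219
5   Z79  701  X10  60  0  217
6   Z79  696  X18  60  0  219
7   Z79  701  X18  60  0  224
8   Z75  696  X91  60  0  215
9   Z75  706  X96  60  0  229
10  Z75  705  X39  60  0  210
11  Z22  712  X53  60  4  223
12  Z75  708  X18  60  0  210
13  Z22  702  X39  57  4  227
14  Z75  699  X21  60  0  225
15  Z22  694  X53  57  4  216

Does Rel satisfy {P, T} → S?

No

(P=Z79, T=0): rows 1, 2, 5, 6, 7 → S takes values {58, 60} — violation
(P=Z75, T=0): rows 3, 4, 8, 9, 10, 12, 14 → S = 60, 60, 60, 60, 60, 60, 60 ✓
(P=Z22, T=4): rows 11, 13, 15 → S takes values {60, 57} — violation
Two rows agree on {P, T} but differ on S, so {P, T} → S does not hold.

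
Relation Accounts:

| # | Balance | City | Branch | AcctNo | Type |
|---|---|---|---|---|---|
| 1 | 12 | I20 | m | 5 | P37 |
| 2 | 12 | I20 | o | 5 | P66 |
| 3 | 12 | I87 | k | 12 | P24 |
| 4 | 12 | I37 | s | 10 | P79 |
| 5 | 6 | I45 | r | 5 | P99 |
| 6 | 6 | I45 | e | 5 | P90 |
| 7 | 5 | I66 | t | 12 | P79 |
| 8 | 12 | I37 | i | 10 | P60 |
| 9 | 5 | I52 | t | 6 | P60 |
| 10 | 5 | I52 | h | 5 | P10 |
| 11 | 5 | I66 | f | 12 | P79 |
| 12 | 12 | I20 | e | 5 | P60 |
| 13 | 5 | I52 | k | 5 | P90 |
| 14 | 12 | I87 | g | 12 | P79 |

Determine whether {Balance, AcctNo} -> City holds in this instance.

Yes

(Balance=12, AcctNo=5): rows 1, 2, 12 → City = I20, I20, I20 ✓
(Balance=12, AcctNo=12): rows 3, 14 → City = I87, I87 ✓
(Balance=12, AcctNo=10): rows 4, 8 → City = I37, I37 ✓
(Balance=6, AcctNo=5): rows 5, 6 → City = I45, I45 ✓
(Balance=5, AcctNo=12): rows 7, 11 → City = I66, I66 ✓
(Balance=5, AcctNo=6): row 9 → City = I52 ✓
(Balance=5, AcctNo=5): rows 10, 13 → City = I52, I52 ✓
Every {Balance, AcctNo} value is associated with a single City value, so {Balance, AcctNo} -> City holds.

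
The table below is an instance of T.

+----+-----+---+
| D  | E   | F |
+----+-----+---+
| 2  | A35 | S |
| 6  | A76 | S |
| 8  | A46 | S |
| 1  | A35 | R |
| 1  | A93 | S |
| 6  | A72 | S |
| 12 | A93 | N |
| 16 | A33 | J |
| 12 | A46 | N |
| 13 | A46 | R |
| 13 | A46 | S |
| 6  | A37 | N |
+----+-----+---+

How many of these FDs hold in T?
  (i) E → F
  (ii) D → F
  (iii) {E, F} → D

0

(i) E → F: E=A35: 2 rows → F takes values {S, R} — violation; E=A46: 4 rows → F takes values {S, N, R} — violation; E=A93: 2 rows → F takes values {S, N} — violation — fails.
(ii) D → F: D=6: 3 rows → F takes values {S, N} — violation; D=1: 2 rows → F takes values {R, S} — violation; D=13: 2 rows → F takes values {R, S} — violation — fails.
(iii) {E, F} → D: (E=A46, F=S): 2 rows → D takes values {8, 13} — violation — fails.
None of the 3 dependencies hold.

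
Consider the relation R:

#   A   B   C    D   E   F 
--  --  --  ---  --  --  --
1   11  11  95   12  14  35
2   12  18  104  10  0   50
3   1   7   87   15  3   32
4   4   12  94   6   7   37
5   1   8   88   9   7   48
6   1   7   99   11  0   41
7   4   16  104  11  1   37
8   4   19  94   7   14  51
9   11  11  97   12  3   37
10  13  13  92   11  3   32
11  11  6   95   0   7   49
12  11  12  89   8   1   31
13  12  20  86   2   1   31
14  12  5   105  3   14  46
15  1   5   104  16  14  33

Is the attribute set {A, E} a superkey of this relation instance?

Yes

All 15 rows have distinct {A, E} values, so {A, E} → (all attributes) holds and {A, E} is a superkey.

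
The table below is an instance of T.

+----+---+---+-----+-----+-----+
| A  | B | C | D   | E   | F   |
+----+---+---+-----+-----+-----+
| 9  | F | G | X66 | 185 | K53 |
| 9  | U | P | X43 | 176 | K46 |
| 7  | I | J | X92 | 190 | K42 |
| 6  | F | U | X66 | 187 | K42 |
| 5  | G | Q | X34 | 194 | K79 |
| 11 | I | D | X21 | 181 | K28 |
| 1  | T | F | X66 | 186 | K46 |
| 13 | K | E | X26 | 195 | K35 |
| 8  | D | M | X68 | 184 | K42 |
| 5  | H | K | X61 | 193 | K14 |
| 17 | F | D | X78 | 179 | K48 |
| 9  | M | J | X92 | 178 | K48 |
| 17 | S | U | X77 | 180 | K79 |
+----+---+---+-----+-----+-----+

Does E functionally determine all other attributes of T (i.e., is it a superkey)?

Yes

All 13 rows have distinct E values, so E → (all attributes) holds and E is a superkey.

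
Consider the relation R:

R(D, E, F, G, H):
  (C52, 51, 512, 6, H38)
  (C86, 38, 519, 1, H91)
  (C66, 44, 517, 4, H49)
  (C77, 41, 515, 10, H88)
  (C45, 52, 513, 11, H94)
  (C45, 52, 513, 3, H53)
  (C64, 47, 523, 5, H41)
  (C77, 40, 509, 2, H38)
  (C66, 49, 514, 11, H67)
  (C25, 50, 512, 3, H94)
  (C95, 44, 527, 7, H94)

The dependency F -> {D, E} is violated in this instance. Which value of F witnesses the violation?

512

F=512: 2 rows → {D,E} takes values {(C52, 51), (C25, 50)} — violation
F=519: 1 row → {D,E} = (C86, 38) ✓
F=517: 1 row → {D,E} = (C66, 44) ✓
F=515: 1 row → {D,E} = (C77, 41) ✓
F=513: 2 rows → {D,E} = (C45, 52), (C45, 52) ✓
F=523: 1 row → {D,E} = (C64, 47) ✓
F=509: 1 row → {D,E} = (C77, 40) ✓
F=514: 1 row → {D,E} = (C66, 49) ✓
F=527: 1 row → {D,E} = (C95, 44) ✓
The only F value with inconsistent RHS is F=512.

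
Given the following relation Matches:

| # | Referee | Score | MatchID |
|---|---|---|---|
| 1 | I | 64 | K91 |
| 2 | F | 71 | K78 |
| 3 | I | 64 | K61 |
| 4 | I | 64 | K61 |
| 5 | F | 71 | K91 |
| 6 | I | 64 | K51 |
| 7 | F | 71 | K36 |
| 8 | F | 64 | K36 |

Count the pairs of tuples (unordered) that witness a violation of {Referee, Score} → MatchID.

8

(Referee=I, Score=64): violating pairs (1,3), (1,4), (1,6), (3,6), (4,6) — 5 pairs.
(Referee=F, Score=71): violating pairs (2,5), (2,7), (5,7) — 3 pairs.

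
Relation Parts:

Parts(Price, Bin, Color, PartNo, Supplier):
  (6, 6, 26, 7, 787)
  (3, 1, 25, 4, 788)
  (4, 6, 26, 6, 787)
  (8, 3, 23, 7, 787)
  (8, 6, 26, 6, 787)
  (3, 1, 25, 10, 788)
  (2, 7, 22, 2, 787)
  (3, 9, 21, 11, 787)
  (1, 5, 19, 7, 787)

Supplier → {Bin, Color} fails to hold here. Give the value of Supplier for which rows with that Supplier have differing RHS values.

787

Supplier=787: 7 rows → {Bin,Color} takes values {(6, 26), (3, 23), (7, 22), (9, 21), (5, 19)} — violation
Supplier=788: 2 rows → {Bin,Color} = (1, 25), (1, 25) ✓
The only Supplier value with inconsistent RHS is Supplier=787.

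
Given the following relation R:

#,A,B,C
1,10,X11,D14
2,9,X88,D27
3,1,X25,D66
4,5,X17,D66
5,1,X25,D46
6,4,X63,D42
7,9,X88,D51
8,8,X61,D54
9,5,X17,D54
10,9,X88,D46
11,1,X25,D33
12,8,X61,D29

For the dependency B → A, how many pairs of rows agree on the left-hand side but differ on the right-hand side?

B=X88: all 3 rows agree on A — 0 pairs.
B=X25: all 3 rows agree on A — 0 pairs.
B=X17: all 2 rows agree on A — 0 pairs.
B=X61: all 2 rows agree on A — 0 pairs.

0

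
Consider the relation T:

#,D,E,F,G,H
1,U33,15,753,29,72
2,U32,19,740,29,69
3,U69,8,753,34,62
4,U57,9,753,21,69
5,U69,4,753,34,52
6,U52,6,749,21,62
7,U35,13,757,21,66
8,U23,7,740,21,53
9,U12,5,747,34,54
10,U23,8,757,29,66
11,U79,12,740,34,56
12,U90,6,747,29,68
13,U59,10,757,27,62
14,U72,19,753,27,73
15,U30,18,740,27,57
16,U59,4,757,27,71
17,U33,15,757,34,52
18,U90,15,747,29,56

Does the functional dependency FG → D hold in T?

(F=753, G=29): row 1 → D = U33 ✓
(F=740, G=29): row 2 → D = U32 ✓
(F=753, G=34): rows 3, 5 → D = U69, U69 ✓
(F=753, G=21): row 4 → D = U57 ✓
(F=749, G=21): row 6 → D = U52 ✓
(F=757, G=21): row 7 → D = U35 ✓
(F=740, G=21): row 8 → D = U23 ✓
(F=747, G=34): row 9 → D = U12 ✓
(F=757, G=29): row 10 → D = U23 ✓
(F=740, G=34): row 11 → D = U79 ✓
(F=747, G=29): rows 12, 18 → D = U90, U90 ✓
(F=757, G=27): rows 13, 16 → D = U59, U59 ✓
(F=753, G=27): row 14 → D = U72 ✓
(F=740, G=27): row 15 → D = U30 ✓
(F=757, G=34): row 17 → D = U33 ✓
Every FG value is associated with a single D value, so FG → D holds.

Yes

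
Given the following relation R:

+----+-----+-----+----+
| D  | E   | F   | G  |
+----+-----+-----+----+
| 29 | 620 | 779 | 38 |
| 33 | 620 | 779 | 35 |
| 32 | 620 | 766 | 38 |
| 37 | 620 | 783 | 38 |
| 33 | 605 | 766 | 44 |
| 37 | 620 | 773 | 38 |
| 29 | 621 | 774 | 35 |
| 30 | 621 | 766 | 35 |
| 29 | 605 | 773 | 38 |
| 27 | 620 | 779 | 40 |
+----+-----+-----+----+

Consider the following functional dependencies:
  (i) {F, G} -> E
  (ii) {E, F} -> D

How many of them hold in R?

0

(i) {F, G} -> E: (F=773, G=38): 2 rows → E takes values {620, 605} — violation — fails.
(ii) {E, F} -> D: (E=620, F=779): 3 rows → D takes values {29, 33, 27} — violation — fails.
None of the 2 dependencies hold.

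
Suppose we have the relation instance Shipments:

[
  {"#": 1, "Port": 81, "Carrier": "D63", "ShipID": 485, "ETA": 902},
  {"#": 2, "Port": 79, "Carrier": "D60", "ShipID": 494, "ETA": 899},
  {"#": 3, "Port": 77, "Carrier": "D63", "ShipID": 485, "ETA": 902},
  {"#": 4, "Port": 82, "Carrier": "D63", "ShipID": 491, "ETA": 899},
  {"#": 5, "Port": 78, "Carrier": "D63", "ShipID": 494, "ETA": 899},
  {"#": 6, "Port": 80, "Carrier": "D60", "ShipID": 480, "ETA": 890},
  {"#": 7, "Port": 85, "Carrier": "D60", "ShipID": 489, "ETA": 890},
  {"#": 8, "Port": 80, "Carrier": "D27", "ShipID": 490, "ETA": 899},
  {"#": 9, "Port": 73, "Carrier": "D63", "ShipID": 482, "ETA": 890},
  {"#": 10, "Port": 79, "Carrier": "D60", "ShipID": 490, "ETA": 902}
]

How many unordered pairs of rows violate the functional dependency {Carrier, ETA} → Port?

3

(Carrier=D63, ETA=902): violating pairs (1,3) — 1 pair.
(Carrier=D63, ETA=899): violating pairs (4,5) — 1 pair.
(Carrier=D60, ETA=890): violating pairs (6,7) — 1 pair.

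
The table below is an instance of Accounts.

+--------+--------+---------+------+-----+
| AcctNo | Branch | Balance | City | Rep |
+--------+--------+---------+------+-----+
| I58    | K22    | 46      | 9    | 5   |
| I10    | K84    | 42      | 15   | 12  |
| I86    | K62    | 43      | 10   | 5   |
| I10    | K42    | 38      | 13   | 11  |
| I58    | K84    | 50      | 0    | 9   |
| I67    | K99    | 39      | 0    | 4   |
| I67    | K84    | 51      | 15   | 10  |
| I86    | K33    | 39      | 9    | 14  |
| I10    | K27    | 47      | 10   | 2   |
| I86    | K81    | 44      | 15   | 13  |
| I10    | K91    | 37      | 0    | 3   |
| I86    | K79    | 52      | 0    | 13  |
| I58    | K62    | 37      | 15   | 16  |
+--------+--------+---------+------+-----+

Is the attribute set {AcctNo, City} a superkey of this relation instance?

Yes

All 13 rows have distinct {AcctNo, City} values, so {AcctNo, City} → (all attributes) holds and {AcctNo, City} is a superkey.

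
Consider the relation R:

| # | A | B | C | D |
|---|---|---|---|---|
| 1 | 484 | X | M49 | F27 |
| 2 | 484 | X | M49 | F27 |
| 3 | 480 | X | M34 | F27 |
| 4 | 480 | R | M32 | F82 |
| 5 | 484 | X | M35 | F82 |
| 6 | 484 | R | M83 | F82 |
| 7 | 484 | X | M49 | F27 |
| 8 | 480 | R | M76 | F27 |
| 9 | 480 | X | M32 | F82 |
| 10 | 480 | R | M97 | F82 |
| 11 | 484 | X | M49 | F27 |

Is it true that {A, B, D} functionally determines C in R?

(A=484, B=X, D=F27): rows 1, 2, 7, 11 → C = M49, M49, M49, M49 ✓
(A=480, B=X, D=F27): row 3 → C = M34 ✓
(A=480, B=R, D=F82): rows 4, 10 → C takes values {M32, M97} — violation
(A=484, B=X, D=F82): row 5 → C = M35 ✓
(A=484, B=R, D=F82): row 6 → C = M83 ✓
(A=480, B=R, D=F27): row 8 → C = M76 ✓
(A=480, B=X, D=F82): row 9 → C = M32 ✓
Two rows agree on {A, B, D} but differ on C, so {A, B, D} -> C does not hold.

No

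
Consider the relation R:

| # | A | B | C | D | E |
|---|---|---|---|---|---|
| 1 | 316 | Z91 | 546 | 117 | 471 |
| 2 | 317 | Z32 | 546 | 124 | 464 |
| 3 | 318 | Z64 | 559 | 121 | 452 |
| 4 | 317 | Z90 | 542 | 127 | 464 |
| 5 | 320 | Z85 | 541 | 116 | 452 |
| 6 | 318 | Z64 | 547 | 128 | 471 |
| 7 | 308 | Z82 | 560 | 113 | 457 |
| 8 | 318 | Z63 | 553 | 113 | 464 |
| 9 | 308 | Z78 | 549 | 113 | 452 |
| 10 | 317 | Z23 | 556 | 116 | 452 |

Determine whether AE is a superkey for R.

Rows 2 and 4 have the same AE value (A=317, E=464) but are distinct tuples, so AE does not determine every attribute — not a superkey.

No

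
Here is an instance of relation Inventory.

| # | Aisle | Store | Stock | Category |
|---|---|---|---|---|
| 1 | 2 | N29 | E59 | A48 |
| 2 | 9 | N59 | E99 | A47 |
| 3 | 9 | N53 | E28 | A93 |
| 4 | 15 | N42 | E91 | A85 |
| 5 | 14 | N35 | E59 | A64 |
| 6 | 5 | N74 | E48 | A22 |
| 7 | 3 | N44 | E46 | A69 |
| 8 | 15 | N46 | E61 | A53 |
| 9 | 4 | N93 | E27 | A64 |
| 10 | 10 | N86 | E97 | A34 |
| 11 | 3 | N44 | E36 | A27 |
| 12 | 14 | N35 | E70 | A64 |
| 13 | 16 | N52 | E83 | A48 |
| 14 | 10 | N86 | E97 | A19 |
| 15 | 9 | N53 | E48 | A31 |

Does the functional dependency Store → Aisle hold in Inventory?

Store=N29: row 1 → Aisle = 2 ✓
Store=N59: row 2 → Aisle = 9 ✓
Store=N53: rows 3, 15 → Aisle = 9, 9 ✓
Store=N42: row 4 → Aisle = 15 ✓
Store=N35: rows 5, 12 → Aisle = 14, 14 ✓
Store=N74: row 6 → Aisle = 5 ✓
Store=N44: rows 7, 11 → Aisle = 3, 3 ✓
Store=N46: row 8 → Aisle = 15 ✓
Store=N93: row 9 → Aisle = 4 ✓
Store=N86: rows 10, 14 → Aisle = 10, 10 ✓
Store=N52: row 13 → Aisle = 16 ✓
Every Store value is associated with a single Aisle value, so Store → Aisle holds.

Yes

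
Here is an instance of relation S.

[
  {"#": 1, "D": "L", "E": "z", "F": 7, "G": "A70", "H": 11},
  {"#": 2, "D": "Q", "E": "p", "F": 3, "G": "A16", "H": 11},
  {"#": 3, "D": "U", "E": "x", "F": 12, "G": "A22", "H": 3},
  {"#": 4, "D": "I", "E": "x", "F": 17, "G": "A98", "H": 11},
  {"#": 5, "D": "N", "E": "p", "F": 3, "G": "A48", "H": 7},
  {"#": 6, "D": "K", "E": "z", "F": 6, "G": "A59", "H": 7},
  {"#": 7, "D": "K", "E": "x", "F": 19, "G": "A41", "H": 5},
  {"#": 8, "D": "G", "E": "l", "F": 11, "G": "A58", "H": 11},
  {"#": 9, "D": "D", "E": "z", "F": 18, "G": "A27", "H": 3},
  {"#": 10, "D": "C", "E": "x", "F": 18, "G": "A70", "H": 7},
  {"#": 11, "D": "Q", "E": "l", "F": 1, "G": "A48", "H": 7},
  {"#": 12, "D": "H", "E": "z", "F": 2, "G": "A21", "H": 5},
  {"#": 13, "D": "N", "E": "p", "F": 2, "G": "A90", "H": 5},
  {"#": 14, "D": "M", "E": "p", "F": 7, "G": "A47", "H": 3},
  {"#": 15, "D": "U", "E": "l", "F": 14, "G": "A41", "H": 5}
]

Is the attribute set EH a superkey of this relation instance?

Yes

All 15 rows have distinct EH values, so EH → (all attributes) holds and EH is a superkey.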